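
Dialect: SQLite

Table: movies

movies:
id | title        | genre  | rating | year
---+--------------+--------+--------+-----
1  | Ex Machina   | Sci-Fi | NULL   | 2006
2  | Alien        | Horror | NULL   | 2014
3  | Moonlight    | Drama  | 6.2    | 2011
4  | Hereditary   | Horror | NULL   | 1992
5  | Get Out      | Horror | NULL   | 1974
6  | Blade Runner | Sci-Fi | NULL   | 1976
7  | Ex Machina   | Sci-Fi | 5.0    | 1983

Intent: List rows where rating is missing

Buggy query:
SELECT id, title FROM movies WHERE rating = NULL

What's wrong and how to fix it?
Bug: Comparing to NULL with '=' never matches; NULL = NULL is unknown, not true

Fix: Use IS NULL to test for NULL

Corrected query:
SELECT id, title FROM movies WHERE rating IS NULL

Result:
id | title       
---+-------------
1  | Ex Machina  
2  | Alien       
4  | Hereditary  
5  | Get Out     
6  | Blade Runner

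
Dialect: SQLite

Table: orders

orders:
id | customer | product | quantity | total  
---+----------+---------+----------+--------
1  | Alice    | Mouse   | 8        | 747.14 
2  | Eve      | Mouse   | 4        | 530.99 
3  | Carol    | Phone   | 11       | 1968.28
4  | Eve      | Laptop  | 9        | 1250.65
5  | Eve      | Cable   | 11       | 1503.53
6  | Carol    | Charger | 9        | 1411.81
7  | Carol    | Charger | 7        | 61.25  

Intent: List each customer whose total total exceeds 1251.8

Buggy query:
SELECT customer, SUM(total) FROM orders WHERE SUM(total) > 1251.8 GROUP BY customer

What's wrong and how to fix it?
Bug: SUM(total) is an aggregate, but WHERE filters rows before aggregation

Fix: Use HAVING (which filters groups after aggregation) instead of WHERE

Corrected query:
SELECT customer, SUM(total) FROM orders GROUP BY customer HAVING SUM(total) > 1251.8

Result:
customer | SUM(total)
---------+-----------
Carol    | 3441.34   
Eve      | 3285.17   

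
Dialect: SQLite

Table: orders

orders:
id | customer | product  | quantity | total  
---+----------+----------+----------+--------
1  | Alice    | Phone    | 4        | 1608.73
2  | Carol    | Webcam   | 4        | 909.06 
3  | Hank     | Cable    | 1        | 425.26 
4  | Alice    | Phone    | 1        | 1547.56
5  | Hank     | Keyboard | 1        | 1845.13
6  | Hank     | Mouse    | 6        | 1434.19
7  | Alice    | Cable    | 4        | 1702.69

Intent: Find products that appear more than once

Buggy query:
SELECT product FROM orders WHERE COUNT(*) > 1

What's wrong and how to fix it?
Bug: WHERE can't reference COUNT(*); aggregates are computed after WHERE

Fix: Group first, then use HAVING for the count condition

Corrected query:
SELECT product FROM orders GROUP BY product HAVING COUNT(*) > 1

Result:
product
-------
Cable  
Phone  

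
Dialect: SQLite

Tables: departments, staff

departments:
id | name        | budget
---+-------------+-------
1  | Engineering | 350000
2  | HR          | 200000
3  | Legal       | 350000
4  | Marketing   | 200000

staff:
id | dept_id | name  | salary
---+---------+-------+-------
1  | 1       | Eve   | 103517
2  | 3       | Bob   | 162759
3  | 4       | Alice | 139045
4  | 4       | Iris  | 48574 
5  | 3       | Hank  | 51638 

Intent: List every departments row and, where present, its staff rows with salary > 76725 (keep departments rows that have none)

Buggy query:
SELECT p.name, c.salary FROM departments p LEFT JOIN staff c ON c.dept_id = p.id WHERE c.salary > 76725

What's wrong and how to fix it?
Bug: A WHERE condition on the right-hand table after LEFT JOIN drops unmatched parents

Fix: Move the right-table condition into the ON clause so unmatched parents are kept

Corrected query:
SELECT p.name, c.salary FROM departments p LEFT JOIN staff c ON c.dept_id = p.id AND c.salary > 76725

Result:
name        | salary
------------+-------
Engineering | 103517
HR          | NULL  
Legal       | 162759
Marketing   | 139045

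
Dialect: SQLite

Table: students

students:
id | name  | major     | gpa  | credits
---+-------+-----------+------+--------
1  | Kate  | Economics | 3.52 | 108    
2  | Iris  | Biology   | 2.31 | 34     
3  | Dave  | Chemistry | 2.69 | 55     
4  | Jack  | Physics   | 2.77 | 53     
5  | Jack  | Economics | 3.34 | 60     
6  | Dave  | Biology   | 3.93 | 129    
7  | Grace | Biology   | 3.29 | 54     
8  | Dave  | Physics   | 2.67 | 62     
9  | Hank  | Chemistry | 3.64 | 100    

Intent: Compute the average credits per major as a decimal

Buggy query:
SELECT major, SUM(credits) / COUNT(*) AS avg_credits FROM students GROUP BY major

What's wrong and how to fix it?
Bug: Both operands are integers, so '/' performs integer division and truncates

Fix: Cast one side to REAL so the division keeps the fractional part

Corrected query:
SELECT major, SUM(credits) * 1.0 / COUNT(*) AS avg_credits FROM students GROUP BY major

Result:
major     | avg_credits
----------+------------
Biology   | 72.333333  
Chemistry | 77.5       
Economics | 84         
Physics   | 57.5       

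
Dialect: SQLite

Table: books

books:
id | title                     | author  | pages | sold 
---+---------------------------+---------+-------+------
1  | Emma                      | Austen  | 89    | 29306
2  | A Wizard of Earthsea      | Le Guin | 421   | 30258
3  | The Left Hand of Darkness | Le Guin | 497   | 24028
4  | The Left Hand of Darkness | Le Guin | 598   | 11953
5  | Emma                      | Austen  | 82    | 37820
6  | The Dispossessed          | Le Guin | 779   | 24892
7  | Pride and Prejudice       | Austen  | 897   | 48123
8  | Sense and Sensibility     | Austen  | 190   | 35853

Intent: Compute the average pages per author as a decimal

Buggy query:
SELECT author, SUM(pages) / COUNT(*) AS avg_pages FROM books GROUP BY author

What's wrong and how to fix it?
Bug: Both operands are integers, so '/' performs integer division and truncates

Fix: Multiply by 1.0 (or CAST to REAL) to force floating-point division

Corrected query:
SELECT author, SUM(pages) * 1.0 / COUNT(*) AS avg_pages FROM books GROUP BY author

Result:
author  | avg_pages
--------+----------
Austen  | 314.5    
Le Guin | 573.75   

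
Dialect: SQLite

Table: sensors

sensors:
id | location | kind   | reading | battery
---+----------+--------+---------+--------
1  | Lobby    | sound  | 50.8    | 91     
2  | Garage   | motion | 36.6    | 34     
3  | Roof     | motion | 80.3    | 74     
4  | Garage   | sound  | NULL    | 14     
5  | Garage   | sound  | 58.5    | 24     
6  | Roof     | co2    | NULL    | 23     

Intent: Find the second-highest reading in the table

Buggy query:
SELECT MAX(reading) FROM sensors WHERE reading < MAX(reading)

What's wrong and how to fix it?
Bug: The inner MAX is an aggregate inside WHERE, which is not allowed

Fix: Put the inner MAX in a scalar subquery

Corrected query:
SELECT MAX(reading) FROM sensors WHERE reading < (SELECT MAX(reading) FROM sensors)

Result:
MAX(reading)
------------
58.5        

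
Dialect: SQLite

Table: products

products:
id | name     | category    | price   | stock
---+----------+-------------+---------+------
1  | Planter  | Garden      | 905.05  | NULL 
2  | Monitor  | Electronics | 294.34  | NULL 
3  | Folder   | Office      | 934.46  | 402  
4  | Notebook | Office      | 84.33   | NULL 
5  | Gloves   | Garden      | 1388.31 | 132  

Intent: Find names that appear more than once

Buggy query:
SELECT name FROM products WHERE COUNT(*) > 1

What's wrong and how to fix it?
Bug: COUNT(*) is an aggregate and cannot be used in WHERE

Fix: GROUP BY name, then filter groups with HAVING COUNT(*) > 1

Corrected query:
SELECT name FROM products GROUP BY name HAVING COUNT(*) > 1

Result:
(no rows)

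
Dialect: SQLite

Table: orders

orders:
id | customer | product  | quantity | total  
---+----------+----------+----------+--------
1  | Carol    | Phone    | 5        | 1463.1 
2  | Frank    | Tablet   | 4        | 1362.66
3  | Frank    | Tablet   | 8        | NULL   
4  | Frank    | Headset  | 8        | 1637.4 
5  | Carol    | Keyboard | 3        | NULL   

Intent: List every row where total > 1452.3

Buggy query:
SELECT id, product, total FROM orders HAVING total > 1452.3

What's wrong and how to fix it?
Bug: HAVING filters the output of aggregation, but this query has no GROUP BY and no aggregate functions, so SQLite rejects it (HAVING clause on a non-aggregate query); the condition here is per row

Fix: Replace HAVING with WHERE since the condition applies to individual rows

Corrected query:
SELECT id, product, total FROM orders WHERE total > 1452.3

Result:
id | product | total 
---+---------+-------
1  | Phone   | 1463.1
4  | Headset | 1637.4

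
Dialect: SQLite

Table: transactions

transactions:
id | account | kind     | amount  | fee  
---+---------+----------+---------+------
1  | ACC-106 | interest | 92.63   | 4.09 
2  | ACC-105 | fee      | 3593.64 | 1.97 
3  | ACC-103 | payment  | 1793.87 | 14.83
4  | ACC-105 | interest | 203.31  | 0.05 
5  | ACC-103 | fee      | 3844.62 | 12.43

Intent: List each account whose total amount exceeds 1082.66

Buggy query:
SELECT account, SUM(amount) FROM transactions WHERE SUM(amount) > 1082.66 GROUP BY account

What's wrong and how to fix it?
Bug: Aggregate functions cannot appear in a WHERE clause

Fix: Move the aggregate condition to a HAVING clause

Corrected query:
SELECT account, SUM(amount) FROM transactions GROUP BY account HAVING SUM(amount) > 1082.66

Result:
account | SUM(amount)
--------+------------
ACC-103 | 5638.49    
ACC-105 | 3796.95    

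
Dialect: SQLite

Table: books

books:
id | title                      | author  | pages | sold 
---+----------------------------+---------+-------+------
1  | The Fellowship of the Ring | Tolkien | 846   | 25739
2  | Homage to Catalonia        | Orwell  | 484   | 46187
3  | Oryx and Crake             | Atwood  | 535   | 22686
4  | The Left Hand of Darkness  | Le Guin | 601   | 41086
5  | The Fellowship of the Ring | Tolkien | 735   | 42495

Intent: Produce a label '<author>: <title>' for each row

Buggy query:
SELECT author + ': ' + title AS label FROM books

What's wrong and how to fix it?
Bug: '+' is numeric addition; on text columns SQLite converts them to 0 instead of concatenating

Fix: Use the || operator for string concatenation

Corrected query:
SELECT author || ': ' || title AS label FROM books

Result:
label                              
-----------------------------------
Tolkien: The Fellowship of the Ring
Orwell: Homage to Catalonia        
Atwood: Oryx and Crake             
Le Guin: The Left Hand of Darkness 
Tolkien: The Fellowship of the Ring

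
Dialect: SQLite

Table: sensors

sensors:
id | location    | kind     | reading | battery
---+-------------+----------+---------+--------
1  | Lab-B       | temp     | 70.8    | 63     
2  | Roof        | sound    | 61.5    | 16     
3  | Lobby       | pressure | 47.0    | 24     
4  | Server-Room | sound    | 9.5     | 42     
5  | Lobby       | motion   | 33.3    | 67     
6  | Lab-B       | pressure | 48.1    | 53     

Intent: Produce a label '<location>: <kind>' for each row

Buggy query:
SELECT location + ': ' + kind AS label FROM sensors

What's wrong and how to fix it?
Bug: SQLite uses || for string concatenation; + coerces text to numbers (yielding 0)

Fix: Use the || operator for string concatenation

Corrected query:
SELECT location || ': ' || kind AS label FROM sensors

Result:
label             
------------------
Lab-B: temp       
Roof: sound       
Lobby: pressure   
Server-Room: sound
Lobby: motion     
Lab-B: pressure   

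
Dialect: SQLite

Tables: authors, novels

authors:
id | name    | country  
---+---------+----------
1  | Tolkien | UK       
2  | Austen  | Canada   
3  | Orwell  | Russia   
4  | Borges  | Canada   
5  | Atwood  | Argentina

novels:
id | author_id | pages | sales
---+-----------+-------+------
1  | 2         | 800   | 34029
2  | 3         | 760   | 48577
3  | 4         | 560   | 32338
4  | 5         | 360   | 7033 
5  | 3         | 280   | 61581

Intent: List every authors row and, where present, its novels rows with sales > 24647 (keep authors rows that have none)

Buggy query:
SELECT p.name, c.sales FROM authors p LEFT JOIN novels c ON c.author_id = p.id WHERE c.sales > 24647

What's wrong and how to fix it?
Bug: Filtering c.sales in WHERE discards the NULL rows produced by LEFT JOIN, turning it into an inner join

Fix: Put 'c.sales > 24647' in the JOIN's ON clause instead of WHERE

Corrected query:
SELECT p.name, c.sales FROM authors p LEFT JOIN novels c ON c.author_id = p.id AND c.sales > 24647

Result:
name    | sales
--------+------
Tolkien | NULL 
Austen  | 34029
Orwell  | 48577
Orwell  | 61581
Borges  | 32338
Atwood  | NULL 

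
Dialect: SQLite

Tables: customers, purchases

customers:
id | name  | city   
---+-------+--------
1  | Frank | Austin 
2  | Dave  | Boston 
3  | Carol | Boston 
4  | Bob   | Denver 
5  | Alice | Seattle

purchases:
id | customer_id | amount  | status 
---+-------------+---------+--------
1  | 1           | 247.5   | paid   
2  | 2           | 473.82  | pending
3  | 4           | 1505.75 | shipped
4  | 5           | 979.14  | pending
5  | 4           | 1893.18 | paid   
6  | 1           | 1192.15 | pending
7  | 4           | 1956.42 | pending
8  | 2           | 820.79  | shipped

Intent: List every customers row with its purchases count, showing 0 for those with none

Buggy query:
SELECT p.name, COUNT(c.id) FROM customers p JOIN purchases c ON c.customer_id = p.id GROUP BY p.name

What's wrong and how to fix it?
Bug: An inner join excludes parents with zero children

Fix: Switch to LEFT JOIN to retain unmatched parent rows

Corrected query:
SELECT p.name, COUNT(c.id) FROM customers p LEFT JOIN purchases c ON c.customer_id = p.id GROUP BY p.name

Result:
name  | COUNT(c.id)
------+------------
Alice | 1          
Bob   | 3          
Carol | 0          
Dave  | 2          
Frank | 2          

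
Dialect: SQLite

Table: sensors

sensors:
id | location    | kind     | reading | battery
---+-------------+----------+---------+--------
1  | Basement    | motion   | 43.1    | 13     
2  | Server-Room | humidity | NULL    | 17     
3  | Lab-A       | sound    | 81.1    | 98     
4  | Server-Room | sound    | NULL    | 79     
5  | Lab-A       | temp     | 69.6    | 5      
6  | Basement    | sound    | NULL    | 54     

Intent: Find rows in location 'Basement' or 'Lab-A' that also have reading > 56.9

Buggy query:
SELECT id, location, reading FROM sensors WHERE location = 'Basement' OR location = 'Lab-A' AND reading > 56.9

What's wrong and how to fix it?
Bug: Without parentheses, AND is evaluated before OR, so the reading filter only applies to the 'Lab-A' branch

Fix: Group the OR with parentheses (or use IN), then AND the threshold

Corrected query:
SELECT id, location, reading FROM sensors WHERE (location = 'Basement' OR location = 'Lab-A') AND reading > 56.9

Result:
id | location | reading
---+----------+--------
3  | Lab-A    | 81.1   
5  | Lab-A    | 69.6   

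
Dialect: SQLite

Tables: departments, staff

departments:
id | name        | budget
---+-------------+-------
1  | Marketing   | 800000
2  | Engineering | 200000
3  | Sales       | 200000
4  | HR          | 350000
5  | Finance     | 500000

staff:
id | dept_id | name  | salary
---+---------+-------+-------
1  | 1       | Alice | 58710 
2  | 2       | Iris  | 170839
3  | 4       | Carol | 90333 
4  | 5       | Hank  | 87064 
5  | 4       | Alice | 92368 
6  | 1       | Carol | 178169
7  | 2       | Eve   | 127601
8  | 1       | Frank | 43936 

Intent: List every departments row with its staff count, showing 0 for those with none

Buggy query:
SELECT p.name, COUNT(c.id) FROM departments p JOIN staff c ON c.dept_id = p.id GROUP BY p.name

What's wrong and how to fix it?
Bug: INNER JOIN drops departments rows that have no matching staff rows

Fix: Use LEFT JOIN so parents without children still appear (COUNT(c.id) gives 0)

Corrected query:
SELECT p.name, COUNT(c.id) FROM departments p LEFT JOIN staff c ON c.dept_id = p.id GROUP BY p.name

Result:
name        | COUNT(c.id)
------------+------------
Engineering | 2          
Finance     | 1          
HR          | 2          
Marketing   | 3          
Sales       | 0          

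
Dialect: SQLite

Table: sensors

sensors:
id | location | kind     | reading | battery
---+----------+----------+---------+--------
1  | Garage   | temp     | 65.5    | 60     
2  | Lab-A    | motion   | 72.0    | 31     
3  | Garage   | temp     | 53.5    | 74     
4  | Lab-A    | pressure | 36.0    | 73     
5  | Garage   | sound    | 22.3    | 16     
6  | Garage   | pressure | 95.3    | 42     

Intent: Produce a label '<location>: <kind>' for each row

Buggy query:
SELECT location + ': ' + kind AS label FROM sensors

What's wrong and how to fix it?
Bug: '+' is numeric addition; on text columns SQLite converts them to 0 instead of concatenating

Fix: Use the || operator for string concatenation

Corrected query:
SELECT location || ': ' || kind AS label FROM sensors

Result:
label           
----------------
Garage: temp    
Lab-A: motion   
Garage: temp    
Lab-A: pressure 
Garage: sound   
Garage: pressure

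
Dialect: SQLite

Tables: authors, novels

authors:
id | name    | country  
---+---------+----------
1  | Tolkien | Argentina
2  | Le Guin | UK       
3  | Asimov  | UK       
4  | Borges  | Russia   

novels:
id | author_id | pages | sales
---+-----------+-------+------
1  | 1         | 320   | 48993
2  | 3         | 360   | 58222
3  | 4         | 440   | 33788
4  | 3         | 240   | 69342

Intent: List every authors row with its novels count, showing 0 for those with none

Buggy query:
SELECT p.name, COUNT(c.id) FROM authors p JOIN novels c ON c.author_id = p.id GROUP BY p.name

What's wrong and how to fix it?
Bug: An inner join excludes parents with zero children

Fix: Switch to LEFT JOIN to retain unmatched parent rows

Corrected query:
SELECT p.name, COUNT(c.id) FROM authors p LEFT JOIN novels c ON c.author_id = p.id GROUP BY p.name

Result:
name    | COUNT(c.id)
--------+------------
Asimov  | 2          
Borges  | 1          
Le Guin | 0          
Tolkien | 1          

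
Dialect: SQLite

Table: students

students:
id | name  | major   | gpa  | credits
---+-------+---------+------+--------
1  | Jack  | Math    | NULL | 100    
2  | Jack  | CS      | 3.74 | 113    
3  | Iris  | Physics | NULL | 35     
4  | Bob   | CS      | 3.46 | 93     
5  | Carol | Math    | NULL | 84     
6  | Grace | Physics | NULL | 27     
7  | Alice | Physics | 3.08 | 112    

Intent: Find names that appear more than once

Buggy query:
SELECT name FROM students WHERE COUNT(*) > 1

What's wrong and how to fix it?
Bug: COUNT(*) is an aggregate and cannot be used in WHERE

Fix: Group first, then use HAVING for the count condition

Corrected query:
SELECT name FROM students GROUP BY name HAVING COUNT(*) > 1

Result:
name
----
Jack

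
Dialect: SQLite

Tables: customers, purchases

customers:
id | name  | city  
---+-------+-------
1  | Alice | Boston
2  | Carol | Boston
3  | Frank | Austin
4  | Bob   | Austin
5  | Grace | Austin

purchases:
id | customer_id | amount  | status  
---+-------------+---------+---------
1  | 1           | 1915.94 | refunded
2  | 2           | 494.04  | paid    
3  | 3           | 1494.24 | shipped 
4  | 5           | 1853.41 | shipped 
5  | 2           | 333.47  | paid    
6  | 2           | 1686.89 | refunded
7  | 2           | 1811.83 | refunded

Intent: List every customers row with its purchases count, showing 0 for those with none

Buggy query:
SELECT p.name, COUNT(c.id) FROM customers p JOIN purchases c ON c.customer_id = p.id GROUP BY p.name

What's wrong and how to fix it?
Bug: INNER JOIN drops customers rows that have no matching purchases rows

Fix: Use LEFT JOIN so parents without children still appear (COUNT(c.id) gives 0)

Corrected query:
SELECT p.name, COUNT(c.id) FROM customers p LEFT JOIN purchases c ON c.customer_id = p.id GROUP BY p.name

Result:
name  | COUNT(c.id)
------+------------
Alice | 1          
Bob   | 0          
Carol | 4          
Frank | 1          
Grace | 1          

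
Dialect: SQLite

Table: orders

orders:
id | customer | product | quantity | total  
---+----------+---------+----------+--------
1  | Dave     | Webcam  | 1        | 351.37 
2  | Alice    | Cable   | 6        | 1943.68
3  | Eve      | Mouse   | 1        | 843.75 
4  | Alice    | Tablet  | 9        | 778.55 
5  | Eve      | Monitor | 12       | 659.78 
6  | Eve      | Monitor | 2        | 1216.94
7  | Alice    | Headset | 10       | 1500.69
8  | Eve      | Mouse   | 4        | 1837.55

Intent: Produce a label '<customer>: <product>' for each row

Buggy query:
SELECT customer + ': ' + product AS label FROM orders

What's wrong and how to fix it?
Bug: SQLite uses || for string concatenation; + coerces text to numbers (yielding 0)

Fix: Replace + with || to concatenate text

Corrected query:
SELECT customer || ': ' || product AS label FROM orders

Result:
label         
--------------
Dave: Webcam  
Alice: Cable  
Eve: Mouse    
Alice: Tablet 
Eve: Monitor  
Eve: Monitor  
Alice: Headset
Eve: Mouse    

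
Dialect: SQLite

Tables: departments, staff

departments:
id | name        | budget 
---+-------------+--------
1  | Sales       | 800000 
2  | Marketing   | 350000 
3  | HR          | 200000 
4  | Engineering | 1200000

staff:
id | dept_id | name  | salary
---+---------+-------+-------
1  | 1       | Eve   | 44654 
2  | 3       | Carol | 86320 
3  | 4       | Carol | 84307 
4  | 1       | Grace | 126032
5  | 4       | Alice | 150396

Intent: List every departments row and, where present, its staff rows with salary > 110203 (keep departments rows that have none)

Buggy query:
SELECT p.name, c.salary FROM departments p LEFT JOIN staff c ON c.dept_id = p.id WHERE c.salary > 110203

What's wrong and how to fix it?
Bug: A WHERE condition on the right-hand table after LEFT JOIN drops unmatched parents

Fix: Move the right-table condition into the ON clause so unmatched parents are kept

Corrected query:
SELECT p.name, c.salary FROM departments p LEFT JOIN staff c ON c.dept_id = p.id AND c.salary > 110203

Result:
name        | salary
------------+-------
Sales       | 126032
Marketing   | NULL  
HR          | NULL  
Engineering | 150396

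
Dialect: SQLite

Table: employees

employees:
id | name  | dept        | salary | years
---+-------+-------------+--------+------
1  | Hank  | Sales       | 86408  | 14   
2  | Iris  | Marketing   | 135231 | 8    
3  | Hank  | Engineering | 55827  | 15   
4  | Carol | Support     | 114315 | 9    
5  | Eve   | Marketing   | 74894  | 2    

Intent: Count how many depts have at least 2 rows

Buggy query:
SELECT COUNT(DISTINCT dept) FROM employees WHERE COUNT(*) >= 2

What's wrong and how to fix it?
Bug: WHERE filters individual rows, not groups, so a group-level COUNT is invalid there

Fix: Group first with HAVING COUNT(*) >= 2, then COUNT the resulting groups

Corrected query:
SELECT COUNT(*) FROM (SELECT dept FROM employees GROUP BY dept HAVING COUNT(*) >= 2)

Result:
COUNT(*)
--------
1       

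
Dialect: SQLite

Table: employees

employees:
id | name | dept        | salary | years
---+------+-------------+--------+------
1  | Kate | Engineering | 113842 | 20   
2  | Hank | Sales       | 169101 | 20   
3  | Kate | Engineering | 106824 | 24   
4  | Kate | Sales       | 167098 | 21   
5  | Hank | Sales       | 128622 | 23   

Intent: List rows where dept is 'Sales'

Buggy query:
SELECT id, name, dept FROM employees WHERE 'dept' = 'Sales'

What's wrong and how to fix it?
Bug: 'dept' in single quotes is a string literal, not the column; the comparison is literal-vs-literal and never true

Fix: Remove the quotes around the column name (or use double quotes for an identifier)

Corrected query:
SELECT id, name, dept FROM employees WHERE dept = 'Sales'

Result:
id | name | dept 
---+------+------
2  | Hank | Sales
4  | Kate | Sales
5  | Hank | Sales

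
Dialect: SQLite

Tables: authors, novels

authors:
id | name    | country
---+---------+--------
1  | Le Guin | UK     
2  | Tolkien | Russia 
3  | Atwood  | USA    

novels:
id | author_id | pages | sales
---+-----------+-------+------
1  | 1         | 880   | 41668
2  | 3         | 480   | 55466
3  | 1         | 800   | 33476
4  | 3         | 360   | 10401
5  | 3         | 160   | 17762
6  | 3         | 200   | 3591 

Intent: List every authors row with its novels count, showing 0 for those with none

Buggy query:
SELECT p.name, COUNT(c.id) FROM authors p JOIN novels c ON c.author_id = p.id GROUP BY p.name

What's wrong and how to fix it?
Bug: INNER JOIN drops authors rows that have no matching novels rows

Fix: Switch to LEFT JOIN to retain unmatched parent rows

Corrected query:
SELECT p.name, COUNT(c.id) FROM authors p LEFT JOIN novels c ON c.author_id = p.id GROUP BY p.name

Result:
name    | COUNT(c.id)
--------+------------
Atwood  | 4          
Le Guin | 2          
Tolkien | 0          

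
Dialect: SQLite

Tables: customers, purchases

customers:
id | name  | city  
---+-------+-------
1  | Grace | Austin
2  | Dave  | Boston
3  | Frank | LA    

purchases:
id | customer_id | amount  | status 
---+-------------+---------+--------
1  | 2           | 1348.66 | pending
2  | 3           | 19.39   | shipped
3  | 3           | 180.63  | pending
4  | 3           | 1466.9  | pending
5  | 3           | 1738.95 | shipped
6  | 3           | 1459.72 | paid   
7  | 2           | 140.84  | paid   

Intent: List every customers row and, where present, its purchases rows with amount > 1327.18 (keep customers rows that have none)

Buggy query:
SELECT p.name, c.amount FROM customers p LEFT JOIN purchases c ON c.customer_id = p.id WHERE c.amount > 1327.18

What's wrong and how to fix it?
Bug: A WHERE condition on the right-hand table after LEFT JOIN drops unmatched parents

Fix: Move the right-table condition into the ON clause so unmatched parents are kept

Corrected query:
SELECT p.name, c.amount FROM customers p LEFT JOIN purchases c ON c.customer_id = p.id AND c.amount > 1327.18

Result:
name  | amount 
------+--------
Grace | NULL   
Dave  | 1348.66
Frank | 1459.72
Frank | 1466.9 
Frank | 1738.95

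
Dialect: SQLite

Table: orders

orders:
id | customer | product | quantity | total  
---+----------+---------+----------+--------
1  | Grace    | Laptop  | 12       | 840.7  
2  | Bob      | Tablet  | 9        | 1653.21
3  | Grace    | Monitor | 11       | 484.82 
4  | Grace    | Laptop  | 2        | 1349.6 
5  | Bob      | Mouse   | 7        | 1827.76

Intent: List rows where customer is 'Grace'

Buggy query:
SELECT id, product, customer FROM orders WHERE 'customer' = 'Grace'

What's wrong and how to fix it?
Bug: Single quotes denote string literals in SQL; the column name is being compared as a constant string

Fix: Reference the column as customer without single quotes

Corrected query:
SELECT id, product, customer FROM orders WHERE customer = 'Grace'

Result:
id | product | customer
---+---------+---------
1  | Laptop  | Grace   
3  | Monitor | Grace   
4  | Laptop  | Grace   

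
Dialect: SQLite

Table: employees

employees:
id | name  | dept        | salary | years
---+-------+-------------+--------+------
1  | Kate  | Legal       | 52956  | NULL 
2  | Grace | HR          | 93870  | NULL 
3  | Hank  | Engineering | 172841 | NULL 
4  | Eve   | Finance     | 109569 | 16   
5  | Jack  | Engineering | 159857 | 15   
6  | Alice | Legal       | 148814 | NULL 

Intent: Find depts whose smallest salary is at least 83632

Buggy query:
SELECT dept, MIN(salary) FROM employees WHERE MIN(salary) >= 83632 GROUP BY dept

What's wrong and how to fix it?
Bug: MIN() in WHERE is a misuse of aggregate

Fix: Replace WHERE with HAVING after the GROUP BY

Corrected query:
SELECT dept, MIN(salary) FROM employees GROUP BY dept HAVING MIN(salary) >= 83632

Result:
dept        | MIN(salary)
------------+------------
Engineering | 159857     
Finance     | 109569     
HR          | 93870      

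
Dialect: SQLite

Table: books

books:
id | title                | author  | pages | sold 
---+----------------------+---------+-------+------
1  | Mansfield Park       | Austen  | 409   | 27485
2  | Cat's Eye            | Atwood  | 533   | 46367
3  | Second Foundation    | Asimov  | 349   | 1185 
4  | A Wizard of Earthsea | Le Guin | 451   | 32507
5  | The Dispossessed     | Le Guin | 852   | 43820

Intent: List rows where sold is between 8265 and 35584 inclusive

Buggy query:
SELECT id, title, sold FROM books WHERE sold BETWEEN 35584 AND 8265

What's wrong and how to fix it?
Bug: BETWEEN expects the lower bound first; with 35584 AND 8265 the range is empty

Fix: Write BETWEEN 8265 AND 35584

Corrected query:
SELECT id, title, sold FROM books WHERE sold BETWEEN 8265 AND 35584

Result:
id | title                | sold 
---+----------------------+------
1  | Mansfield Park       | 27485
4  | A Wizard of Earthsea | 32507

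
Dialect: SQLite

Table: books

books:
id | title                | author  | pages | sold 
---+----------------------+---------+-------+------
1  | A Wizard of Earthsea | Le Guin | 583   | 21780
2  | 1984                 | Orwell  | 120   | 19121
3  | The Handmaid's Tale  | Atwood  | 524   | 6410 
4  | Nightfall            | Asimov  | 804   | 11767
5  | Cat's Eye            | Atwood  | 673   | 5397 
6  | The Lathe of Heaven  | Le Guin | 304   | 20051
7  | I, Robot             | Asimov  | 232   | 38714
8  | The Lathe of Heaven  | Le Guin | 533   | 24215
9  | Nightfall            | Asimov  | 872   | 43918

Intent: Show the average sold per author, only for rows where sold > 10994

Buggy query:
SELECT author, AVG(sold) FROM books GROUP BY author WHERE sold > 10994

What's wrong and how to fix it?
Bug: Row-level WHERE must come before GROUP BY in the clause order

Fix: Place WHERE between FROM and GROUP BY

Corrected query:
SELECT author, AVG(sold) FROM books WHERE sold > 10994 GROUP BY author

Result:
author  | AVG(sold)   
--------+-------------
Asimov  | 31466.333333
Le Guin | 22015.333333
Orwell  | 19121       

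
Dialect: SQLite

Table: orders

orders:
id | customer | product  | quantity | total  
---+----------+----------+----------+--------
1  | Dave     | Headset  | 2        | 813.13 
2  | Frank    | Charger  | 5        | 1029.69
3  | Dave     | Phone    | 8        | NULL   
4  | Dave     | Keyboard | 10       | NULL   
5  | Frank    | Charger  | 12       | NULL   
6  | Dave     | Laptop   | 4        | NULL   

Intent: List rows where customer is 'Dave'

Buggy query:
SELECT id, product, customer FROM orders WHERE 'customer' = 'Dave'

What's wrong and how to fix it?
Bug: 'customer' in single quotes is a string literal, not the column; the comparison is literal-vs-literal and never true

Fix: Reference the column as customer without single quotes

Corrected query:
SELECT id, product, customer FROM orders WHERE customer = 'Dave'

Result:
id | product  | customer
---+----------+---------
1  | Headset  | Dave    
3  | Phone    | Dave    
4  | Keyboard | Dave    
6  | Laptop   | Dave    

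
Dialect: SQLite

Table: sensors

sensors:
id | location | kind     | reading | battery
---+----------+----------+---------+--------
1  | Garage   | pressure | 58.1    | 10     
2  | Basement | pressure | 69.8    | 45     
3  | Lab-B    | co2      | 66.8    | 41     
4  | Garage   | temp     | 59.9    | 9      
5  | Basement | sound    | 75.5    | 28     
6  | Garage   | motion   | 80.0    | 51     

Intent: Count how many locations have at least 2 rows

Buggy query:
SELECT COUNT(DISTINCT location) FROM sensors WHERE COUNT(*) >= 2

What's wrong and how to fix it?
Bug: COUNT(*) cannot appear in WHERE; the per-group count doesn't exist yet

Fix: Group first with HAVING COUNT(*) >= 2, then COUNT the resulting groups

Corrected query:
SELECT COUNT(*) FROM (SELECT location FROM sensors GROUP BY location HAVING COUNT(*) >= 2)

Result:
COUNT(*)
--------
2       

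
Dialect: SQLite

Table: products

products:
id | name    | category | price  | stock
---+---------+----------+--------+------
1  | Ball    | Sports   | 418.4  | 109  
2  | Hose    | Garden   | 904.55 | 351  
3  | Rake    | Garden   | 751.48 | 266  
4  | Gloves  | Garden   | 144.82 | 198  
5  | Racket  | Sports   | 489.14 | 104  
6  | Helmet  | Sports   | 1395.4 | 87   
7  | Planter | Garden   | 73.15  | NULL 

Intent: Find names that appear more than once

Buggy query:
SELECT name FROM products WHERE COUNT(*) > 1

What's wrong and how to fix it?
Bug: COUNT(*) is an aggregate and cannot be used in WHERE

Fix: GROUP BY name, then filter groups with HAVING COUNT(*) > 1

Corrected query:
SELECT name FROM products GROUP BY name HAVING COUNT(*) > 1

Result:
(no rows)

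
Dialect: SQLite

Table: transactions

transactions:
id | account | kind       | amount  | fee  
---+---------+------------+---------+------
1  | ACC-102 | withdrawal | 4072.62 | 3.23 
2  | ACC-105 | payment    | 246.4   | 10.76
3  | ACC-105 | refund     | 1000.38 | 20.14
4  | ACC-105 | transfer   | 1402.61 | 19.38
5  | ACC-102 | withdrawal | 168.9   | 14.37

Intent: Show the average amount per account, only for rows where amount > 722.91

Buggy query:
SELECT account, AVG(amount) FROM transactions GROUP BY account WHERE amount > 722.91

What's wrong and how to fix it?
Bug: Row-level WHERE must come before GROUP BY in the clause order

Fix: Move the WHERE clause before GROUP BY

Corrected query:
SELECT account, AVG(amount) FROM transactions WHERE amount > 722.91 GROUP BY account

Result:
account | AVG(amount)
--------+------------
ACC-102 | 4072.62    
ACC-105 | 1201.495   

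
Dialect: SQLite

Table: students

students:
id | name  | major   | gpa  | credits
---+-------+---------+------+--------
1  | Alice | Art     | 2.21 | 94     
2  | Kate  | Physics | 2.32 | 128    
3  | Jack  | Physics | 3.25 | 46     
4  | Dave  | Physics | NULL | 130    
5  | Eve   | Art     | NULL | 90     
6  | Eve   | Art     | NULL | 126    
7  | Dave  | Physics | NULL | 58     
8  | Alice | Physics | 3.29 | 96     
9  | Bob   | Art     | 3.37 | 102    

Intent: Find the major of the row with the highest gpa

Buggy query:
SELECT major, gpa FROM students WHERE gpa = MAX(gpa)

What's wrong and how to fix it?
Bug: WHERE is evaluated per row; an aggregate over the whole table isn't defined there

Fix: Use a subquery: WHERE gpa = (SELECT MAX(gpa) FROM students)

Corrected query:
SELECT major, gpa FROM students WHERE gpa = (SELECT MAX(gpa) FROM students)

Result:
major | gpa 
------+-----
Art   | 3.37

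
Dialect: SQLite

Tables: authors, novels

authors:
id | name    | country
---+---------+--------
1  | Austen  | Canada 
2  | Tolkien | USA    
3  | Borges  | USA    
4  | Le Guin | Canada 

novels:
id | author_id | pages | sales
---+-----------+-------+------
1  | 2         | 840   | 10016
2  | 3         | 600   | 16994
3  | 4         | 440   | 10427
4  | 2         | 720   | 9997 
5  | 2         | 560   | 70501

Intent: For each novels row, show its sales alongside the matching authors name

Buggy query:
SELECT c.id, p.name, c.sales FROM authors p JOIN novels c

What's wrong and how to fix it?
Bug: JOIN with no ON clause produces a cartesian product; every novels row pairs with every authors row

Fix: Specify the join condition linking the foreign key to the parent id

Corrected query:
SELECT c.id, p.name, c.sales FROM authors p JOIN novels c ON c.author_id = p.id

Result:
id | name    | sales
---+---------+------
1  | Tolkien | 10016
2  | Borges  | 16994
3  | Le Guin | 10427
4  | Tolkien | 9997 
5  | Tolkien | 70501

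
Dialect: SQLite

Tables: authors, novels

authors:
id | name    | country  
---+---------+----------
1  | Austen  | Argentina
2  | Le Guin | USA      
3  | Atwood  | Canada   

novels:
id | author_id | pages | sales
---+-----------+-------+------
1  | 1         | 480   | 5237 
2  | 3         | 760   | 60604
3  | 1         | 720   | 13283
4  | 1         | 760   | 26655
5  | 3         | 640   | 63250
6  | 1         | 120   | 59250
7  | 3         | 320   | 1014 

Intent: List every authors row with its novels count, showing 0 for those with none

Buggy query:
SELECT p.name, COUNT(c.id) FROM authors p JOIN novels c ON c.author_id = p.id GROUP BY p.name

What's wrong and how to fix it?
Bug: INNER JOIN drops authors rows that have no matching novels rows

Fix: Use LEFT JOIN so parents without children still appear (COUNT(c.id) gives 0)

Corrected query:
SELECT p.name, COUNT(c.id) FROM authors p LEFT JOIN novels c ON c.author_id = p.id GROUP BY p.name

Result:
name    | COUNT(c.id)
--------+------------
Atwood  | 3          
Austen  | 4          
Le Guin | 0          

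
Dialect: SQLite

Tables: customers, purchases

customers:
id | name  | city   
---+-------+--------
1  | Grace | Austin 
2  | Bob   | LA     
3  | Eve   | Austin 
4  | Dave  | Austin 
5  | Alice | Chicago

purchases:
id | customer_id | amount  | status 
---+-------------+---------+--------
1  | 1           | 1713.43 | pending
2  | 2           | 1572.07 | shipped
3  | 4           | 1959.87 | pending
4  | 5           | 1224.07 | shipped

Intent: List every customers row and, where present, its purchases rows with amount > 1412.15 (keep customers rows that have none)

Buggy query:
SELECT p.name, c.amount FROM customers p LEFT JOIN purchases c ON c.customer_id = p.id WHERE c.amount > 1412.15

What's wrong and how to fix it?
Bug: A WHERE condition on the right-hand table after LEFT JOIN drops unmatched parents

Fix: Move the right-table condition into the ON clause so unmatched parents are kept

Corrected query:
SELECT p.name, c.amount FROM customers p LEFT JOIN purchases c ON c.customer_id = p.id AND c.amount > 1412.15

Result:
name  | amount 
------+--------
Grace | 1713.43
Bob   | 1572.07
Eve   | NULL   
Dave  | 1959.87
Alice | NULL   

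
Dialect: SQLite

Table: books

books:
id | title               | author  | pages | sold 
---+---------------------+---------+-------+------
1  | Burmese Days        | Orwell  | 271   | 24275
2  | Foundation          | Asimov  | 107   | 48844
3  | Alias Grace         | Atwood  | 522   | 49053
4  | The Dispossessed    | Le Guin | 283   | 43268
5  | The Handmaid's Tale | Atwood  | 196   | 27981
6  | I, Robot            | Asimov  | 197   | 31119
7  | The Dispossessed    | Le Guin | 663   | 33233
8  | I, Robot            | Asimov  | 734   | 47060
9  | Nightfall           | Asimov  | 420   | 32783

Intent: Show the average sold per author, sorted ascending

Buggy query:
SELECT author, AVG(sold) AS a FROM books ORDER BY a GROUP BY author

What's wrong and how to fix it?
Bug: GROUP BY must precede ORDER BY

Fix: Move ORDER BY to the end, after GROUP BY

Corrected query:
SELECT author, AVG(sold) AS a FROM books GROUP BY author ORDER BY a

Result:
author  | a      
--------+--------
Orwell  | 24275  
Le Guin | 38250.5
Atwood  | 38517  
Asimov  | 39951.5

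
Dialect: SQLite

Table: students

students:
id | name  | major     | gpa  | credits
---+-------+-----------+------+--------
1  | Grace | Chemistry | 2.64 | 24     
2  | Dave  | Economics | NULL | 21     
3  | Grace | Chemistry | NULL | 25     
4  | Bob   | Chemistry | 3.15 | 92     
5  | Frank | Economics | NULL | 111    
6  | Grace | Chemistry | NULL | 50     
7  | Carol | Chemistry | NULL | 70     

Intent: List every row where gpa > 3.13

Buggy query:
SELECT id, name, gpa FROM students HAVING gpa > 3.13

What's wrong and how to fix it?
Bug: This is a non-aggregate query (no GROUP BY, no aggregates), so in SQLite the HAVING clause is invalid here; a row-level condition belongs in WHERE

Fix: Replace HAVING with WHERE since the condition applies to individual rows

Corrected query:
SELECT id, name, gpa FROM students WHERE gpa > 3.13

Result:
id | name | gpa 
---+------+-----
4  | Bob  | 3.15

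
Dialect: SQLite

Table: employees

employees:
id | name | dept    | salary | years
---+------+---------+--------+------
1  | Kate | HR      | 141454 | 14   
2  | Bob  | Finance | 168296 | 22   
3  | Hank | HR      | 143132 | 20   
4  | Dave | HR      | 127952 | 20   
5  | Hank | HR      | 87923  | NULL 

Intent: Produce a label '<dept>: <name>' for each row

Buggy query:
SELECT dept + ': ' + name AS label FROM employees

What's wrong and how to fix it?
Bug: '+' is numeric addition; on text columns SQLite converts them to 0 instead of concatenating

Fix: Replace + with || to concatenate text

Corrected query:
SELECT dept || ': ' || name AS label FROM employees

Result:
label       
------------
HR: Kate    
Finance: Bob
HR: Hank    
HR: Dave    
HR: Hank    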